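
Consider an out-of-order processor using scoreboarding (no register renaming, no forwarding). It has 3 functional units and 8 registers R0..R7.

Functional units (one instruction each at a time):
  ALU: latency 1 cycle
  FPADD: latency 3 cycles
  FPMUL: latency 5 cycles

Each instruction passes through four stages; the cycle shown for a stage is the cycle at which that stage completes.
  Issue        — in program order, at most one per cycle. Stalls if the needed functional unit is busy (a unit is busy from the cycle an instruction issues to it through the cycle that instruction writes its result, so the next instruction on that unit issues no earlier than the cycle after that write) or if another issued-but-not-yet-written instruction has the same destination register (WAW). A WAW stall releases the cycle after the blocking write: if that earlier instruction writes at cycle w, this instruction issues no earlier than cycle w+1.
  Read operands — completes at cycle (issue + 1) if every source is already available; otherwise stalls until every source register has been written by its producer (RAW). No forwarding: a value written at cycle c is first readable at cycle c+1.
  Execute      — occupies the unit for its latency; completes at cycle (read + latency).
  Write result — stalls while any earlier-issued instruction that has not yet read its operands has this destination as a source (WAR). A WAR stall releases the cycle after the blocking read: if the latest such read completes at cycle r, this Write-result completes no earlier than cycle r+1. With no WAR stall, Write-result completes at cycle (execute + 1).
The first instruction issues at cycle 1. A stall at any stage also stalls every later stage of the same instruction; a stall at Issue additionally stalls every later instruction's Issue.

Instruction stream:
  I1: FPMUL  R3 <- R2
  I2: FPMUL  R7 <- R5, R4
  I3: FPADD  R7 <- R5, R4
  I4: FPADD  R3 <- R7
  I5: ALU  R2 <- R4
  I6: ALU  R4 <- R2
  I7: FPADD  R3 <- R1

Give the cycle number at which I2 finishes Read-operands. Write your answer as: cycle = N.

cycle = 10

cycle 1: I1 issues→FPMUL
cycle 2: I1 reads
cycle 7: I1 exec-done
cycle 8: I1 writes R3
cycle 9: I2 issues→FPMUL
cycle 10: I2 reads
cycle 15: I2 exec-done
cycle 16: I2 writes R7
cycle 17: I3 issues→FPADD
cycle 18: I3 reads
cycle 21: I3 exec-done
cycle 22: I3 writes R7
cycle 23: I4 issues→FPADD
cycle 24: I4 reads | I5 issues→ALU
cycle 25: I5 reads
cycle 26: I5 exec-done
cycle 27: I4 exec-done | I5 writes R2
cycle 28: I4 writes R3 | I6 issues→ALU
cycle 29: I6 reads | I7 issues→FPADD
cycle 30: I6 exec-done | I7 reads
cycle 31: I6 writes R4
cycle 33: I7 exec-done
cycle 34: I7 writes R3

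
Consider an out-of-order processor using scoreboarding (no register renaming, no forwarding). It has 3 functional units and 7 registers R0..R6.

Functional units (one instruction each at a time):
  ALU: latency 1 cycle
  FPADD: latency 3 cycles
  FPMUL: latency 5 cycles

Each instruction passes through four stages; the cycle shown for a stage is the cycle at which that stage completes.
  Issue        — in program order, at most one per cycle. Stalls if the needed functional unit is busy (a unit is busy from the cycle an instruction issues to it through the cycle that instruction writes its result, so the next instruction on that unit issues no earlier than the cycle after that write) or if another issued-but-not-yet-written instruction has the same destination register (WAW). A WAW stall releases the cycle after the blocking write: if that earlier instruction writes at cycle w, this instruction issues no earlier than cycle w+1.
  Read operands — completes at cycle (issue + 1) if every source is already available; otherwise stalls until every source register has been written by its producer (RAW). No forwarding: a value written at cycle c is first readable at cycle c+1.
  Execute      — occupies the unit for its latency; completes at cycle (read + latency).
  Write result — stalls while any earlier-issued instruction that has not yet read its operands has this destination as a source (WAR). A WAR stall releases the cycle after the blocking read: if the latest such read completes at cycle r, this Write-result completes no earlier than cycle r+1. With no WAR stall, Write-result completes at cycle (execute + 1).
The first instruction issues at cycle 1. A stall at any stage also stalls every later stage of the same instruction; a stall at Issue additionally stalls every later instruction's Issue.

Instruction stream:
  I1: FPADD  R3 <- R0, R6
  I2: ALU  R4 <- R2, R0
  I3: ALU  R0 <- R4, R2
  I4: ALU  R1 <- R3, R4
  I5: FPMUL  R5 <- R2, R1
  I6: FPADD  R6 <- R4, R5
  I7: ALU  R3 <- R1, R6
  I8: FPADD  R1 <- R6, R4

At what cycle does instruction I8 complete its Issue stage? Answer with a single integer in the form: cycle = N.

cycle = 26

[I1] 1/2/5/6
[I2] 2/3/4/5
[I3] 6/7/8/9  (struct: ALU busy until I2 writes@5)
[I4] 10/11/12/13  (struct: ALU busy until I3 writes@9)
[I5] 11/14/19/20  (RAW R1: wait I4 write@13)
[I6] 12/21/24/25  (RAW R5: wait I5 write@20)
[I7] 14/26/27/28  (struct: ALU busy until I4 writes@13; RAW R6: wait I6 write@25)
[I8] 26/27/30/31  (struct: FPADD busy until I6 writes@25)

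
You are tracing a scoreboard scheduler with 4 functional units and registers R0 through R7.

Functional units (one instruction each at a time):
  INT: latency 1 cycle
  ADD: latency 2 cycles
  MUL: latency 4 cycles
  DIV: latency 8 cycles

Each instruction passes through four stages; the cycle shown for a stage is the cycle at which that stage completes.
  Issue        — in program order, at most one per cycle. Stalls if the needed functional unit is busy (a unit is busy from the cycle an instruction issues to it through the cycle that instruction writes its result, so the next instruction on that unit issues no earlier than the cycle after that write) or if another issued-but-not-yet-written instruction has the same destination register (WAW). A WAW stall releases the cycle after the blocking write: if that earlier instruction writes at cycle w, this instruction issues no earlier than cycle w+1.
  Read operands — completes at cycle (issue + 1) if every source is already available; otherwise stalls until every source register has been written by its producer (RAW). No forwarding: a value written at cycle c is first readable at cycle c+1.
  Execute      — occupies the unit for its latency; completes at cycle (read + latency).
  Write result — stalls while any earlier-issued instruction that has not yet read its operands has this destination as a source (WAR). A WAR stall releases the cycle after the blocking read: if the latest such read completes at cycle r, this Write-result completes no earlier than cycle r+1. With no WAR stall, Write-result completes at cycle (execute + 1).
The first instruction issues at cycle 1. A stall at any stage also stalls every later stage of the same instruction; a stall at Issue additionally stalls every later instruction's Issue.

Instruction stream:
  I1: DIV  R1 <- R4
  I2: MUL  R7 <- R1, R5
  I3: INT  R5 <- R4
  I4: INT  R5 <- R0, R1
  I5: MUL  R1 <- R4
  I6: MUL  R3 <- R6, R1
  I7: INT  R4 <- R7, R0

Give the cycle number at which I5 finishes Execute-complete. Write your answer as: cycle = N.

cycle = 23

I1: IS=1 RO=2 EX=10 WR=11
I2: IS=2 RO=12 EX=16 WR=17  [RAW R1: wait I1 write@11]
I3: IS=3 RO=4 EX=5 WR=13  [WAR R5: wait I2 read@12]
I4: IS=14 RO=15 EX=16 WR=17  [struct: INT busy until I3 writes@13]
I5: IS=18 RO=19 EX=23 WR=24  [struct: MUL busy until I2 writes@17]
I6: IS=25 RO=26 EX=30 WR=31  [struct: MUL busy until I5 writes@24]
I7: IS=26 RO=27 EX=28 WR=29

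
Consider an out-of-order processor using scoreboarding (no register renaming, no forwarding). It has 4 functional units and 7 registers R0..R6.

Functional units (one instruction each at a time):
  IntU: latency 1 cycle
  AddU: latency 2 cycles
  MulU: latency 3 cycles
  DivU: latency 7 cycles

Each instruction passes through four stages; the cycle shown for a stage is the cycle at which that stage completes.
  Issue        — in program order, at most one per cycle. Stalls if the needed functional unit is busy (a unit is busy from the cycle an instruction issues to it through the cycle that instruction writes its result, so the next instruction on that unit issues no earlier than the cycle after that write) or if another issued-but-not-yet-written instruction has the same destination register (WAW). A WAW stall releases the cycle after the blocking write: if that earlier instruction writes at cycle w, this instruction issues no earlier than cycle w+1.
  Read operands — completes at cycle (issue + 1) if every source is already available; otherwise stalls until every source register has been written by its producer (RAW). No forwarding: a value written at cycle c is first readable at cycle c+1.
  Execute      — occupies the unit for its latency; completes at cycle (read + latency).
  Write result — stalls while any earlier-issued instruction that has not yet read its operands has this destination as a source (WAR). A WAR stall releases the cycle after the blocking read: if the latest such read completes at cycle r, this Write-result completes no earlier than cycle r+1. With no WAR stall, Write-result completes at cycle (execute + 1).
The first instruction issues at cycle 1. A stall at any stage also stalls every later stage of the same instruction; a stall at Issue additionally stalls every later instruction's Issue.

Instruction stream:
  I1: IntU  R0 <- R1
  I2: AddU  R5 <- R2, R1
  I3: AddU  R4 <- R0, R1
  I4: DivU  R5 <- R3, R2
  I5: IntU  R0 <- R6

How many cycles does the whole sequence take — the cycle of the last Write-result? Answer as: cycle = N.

cycle = 17

[I1] 1/2/3/4
[I2] 2/3/5/6
[I3] 7/8/10/11  (struct: AddU busy until I2 writes@6)
[I4] 8/9/16/17
[I5] 9/10/11/12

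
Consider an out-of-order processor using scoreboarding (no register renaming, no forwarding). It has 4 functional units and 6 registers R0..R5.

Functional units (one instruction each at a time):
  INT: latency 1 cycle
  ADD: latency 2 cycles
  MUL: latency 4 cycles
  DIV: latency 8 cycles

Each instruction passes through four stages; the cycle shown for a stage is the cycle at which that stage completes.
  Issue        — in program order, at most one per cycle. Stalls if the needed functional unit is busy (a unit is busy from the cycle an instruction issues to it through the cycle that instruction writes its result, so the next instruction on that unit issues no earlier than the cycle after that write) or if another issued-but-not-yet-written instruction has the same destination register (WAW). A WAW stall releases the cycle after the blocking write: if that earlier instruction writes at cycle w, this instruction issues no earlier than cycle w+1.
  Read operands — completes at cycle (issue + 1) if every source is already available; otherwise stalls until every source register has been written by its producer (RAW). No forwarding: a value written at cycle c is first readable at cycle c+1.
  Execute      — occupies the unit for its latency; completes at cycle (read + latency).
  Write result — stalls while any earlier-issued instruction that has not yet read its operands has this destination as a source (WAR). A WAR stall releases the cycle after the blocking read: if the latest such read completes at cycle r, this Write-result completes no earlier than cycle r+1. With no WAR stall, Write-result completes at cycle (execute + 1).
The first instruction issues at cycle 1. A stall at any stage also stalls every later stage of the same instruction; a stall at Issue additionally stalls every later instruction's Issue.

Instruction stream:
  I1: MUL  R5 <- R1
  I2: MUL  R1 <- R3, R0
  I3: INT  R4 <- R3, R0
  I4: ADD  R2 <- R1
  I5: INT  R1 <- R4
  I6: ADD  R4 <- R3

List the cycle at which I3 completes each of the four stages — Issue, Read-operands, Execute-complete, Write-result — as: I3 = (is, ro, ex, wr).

I3 = (9, 10, 11, 12)

cycle 1: I1→MUL
cycle 2: I1 RO
cycle 6: I1 EX
cycle 7: I1 WR R5
cycle 8: I2→MUL
cycle 9: I2 RO, I3→INT
cycle 10: I3 RO, I4→ADD
cycle 11: I3 EX
cycle 12: I3 WR R4
cycle 13: I2 EX
cycle 14: I2 WR R1
cycle 15: I4 RO, I5→INT
cycle 16: I5 RO
cycle 17: I4 EX, I5 EX
cycle 18: I4 WR R2, I5 WR R1
cycle 19: I6→ADD
cycle 20: I6 RO
cycle 22: I6 EX
cycle 23: I6 WR R4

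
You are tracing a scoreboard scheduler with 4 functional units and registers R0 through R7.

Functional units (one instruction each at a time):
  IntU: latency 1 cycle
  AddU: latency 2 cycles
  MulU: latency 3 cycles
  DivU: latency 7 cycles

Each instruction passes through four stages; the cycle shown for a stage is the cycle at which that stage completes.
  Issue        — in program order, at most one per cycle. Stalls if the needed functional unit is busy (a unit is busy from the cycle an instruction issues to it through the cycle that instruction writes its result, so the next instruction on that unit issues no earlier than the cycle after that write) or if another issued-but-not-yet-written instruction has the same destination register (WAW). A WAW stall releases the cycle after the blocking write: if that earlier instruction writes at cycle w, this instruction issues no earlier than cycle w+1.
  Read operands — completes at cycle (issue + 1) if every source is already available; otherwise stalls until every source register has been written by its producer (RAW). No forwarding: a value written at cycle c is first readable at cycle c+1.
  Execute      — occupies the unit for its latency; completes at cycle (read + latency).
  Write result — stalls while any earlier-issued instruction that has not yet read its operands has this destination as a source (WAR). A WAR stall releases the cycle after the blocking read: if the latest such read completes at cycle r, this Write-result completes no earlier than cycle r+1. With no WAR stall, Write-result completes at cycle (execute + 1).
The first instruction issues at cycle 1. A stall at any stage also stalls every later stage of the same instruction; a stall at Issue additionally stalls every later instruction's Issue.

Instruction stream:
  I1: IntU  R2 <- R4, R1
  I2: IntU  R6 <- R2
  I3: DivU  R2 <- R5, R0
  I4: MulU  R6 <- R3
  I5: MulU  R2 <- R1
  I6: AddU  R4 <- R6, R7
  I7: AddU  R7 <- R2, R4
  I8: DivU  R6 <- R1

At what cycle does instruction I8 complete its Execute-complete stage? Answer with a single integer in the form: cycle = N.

I1: IS=1 RO=2 EX=3 WR=4
I2: IS=5 RO=6 EX=7 WR=8  [struct: IntU busy until I1 writes@4]
I3: IS=6 RO=7 EX=14 WR=15
I4: IS=9 RO=10 EX=13 WR=14  [WAW R6: wait I2 write@8]
I5: IS=16 RO=17 EX=20 WR=21  [WAW R2: wait I3 write@15]
I6: IS=17 RO=18 EX=20 WR=21
I7: IS=22 RO=23 EX=25 WR=26  [struct: AddU busy until I6 writes@21]
I8: IS=23 RO=24 EX=31 WR=32

cycle = 31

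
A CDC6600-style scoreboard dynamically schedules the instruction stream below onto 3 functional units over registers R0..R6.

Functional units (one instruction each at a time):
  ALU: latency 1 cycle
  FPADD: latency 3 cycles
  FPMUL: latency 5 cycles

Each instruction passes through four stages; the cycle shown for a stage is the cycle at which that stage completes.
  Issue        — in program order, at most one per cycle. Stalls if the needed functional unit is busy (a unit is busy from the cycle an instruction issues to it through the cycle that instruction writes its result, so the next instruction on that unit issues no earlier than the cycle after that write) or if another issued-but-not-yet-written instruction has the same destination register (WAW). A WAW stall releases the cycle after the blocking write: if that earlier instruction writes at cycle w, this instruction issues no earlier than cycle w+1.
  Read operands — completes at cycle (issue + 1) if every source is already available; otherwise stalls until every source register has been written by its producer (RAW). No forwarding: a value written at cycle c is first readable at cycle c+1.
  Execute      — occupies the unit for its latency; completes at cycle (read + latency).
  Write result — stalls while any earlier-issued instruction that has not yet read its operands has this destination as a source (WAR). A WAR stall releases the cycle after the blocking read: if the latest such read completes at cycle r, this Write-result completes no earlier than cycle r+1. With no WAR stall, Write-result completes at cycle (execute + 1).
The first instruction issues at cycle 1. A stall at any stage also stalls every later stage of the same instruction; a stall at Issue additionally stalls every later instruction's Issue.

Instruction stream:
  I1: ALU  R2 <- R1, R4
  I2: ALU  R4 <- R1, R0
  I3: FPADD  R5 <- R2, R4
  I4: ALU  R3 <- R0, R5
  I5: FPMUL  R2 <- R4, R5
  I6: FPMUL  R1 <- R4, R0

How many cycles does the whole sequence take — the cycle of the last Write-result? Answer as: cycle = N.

1) issue 1, read 2, done 3, write 4
2) issue 5, read 6, done 7, write 8  <struct: ALU busy until I1 writes@4>
3) issue 6, read 9, done 12, write 13  <RAW R4: wait I2 write@8>
4) issue 9, read 14, done 15, write 16  <struct: ALU busy until I2 writes@8 / RAW R5: wait I3 write@13>
5) issue 10, read 14, done 19, write 20  <RAW R5: wait I3 write@13>
6) issue 21, read 22, done 27, write 28  <struct: FPMUL busy until I5 writes@20>

cycle = 28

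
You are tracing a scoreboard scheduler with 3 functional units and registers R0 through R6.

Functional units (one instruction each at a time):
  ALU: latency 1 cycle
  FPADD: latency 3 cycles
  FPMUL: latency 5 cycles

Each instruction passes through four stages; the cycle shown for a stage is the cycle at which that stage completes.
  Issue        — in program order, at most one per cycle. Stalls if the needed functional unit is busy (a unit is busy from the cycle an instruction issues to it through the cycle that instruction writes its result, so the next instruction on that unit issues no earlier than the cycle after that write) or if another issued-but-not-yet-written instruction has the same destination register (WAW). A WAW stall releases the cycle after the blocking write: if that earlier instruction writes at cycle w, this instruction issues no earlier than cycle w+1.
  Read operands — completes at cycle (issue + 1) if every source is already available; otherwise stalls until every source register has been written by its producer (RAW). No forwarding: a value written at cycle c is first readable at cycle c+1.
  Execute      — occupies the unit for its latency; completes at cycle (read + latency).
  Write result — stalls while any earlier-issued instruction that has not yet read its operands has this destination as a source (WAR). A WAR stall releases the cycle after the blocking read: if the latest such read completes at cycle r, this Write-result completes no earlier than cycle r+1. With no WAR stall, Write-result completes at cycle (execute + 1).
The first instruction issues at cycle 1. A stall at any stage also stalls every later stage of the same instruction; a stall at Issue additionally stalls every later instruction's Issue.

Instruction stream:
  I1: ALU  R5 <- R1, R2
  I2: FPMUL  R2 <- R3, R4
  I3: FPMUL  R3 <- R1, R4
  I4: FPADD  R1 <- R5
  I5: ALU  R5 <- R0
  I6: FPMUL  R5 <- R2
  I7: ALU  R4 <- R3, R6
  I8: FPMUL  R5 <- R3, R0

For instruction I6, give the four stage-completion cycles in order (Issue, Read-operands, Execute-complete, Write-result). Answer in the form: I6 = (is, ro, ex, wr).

I6 = (18, 19, 24, 25)

[1] I1 dispatched to ALU
[2] I1 operands ready · I2 dispatched to FPMUL
[3] I1 complete · I2 operands ready
[4] R5←I1
[8] I2 complete
[9] R2←I2
[10] I3 dispatched to FPMUL
[11] I3 operands ready · I4 dispatched to FPADD
[12] I4 operands ready · I5 dispatched to ALU
[13] I5 operands ready
[14] I5 complete
[15] I4 complete · R5←I5
[16] I3 complete · R1←I4
[17] R3←I3
[18] I6 dispatched to FPMUL
[19] I6 operands ready · I7 dispatched to ALU
[20] I7 operands ready
[21] I7 complete
[22] R4←I7
[24] I6 complete
[25] R5←I6
[26] I8 dispatched to FPMUL
[27] I8 operands ready
[32] I8 complete
[33] R5←I8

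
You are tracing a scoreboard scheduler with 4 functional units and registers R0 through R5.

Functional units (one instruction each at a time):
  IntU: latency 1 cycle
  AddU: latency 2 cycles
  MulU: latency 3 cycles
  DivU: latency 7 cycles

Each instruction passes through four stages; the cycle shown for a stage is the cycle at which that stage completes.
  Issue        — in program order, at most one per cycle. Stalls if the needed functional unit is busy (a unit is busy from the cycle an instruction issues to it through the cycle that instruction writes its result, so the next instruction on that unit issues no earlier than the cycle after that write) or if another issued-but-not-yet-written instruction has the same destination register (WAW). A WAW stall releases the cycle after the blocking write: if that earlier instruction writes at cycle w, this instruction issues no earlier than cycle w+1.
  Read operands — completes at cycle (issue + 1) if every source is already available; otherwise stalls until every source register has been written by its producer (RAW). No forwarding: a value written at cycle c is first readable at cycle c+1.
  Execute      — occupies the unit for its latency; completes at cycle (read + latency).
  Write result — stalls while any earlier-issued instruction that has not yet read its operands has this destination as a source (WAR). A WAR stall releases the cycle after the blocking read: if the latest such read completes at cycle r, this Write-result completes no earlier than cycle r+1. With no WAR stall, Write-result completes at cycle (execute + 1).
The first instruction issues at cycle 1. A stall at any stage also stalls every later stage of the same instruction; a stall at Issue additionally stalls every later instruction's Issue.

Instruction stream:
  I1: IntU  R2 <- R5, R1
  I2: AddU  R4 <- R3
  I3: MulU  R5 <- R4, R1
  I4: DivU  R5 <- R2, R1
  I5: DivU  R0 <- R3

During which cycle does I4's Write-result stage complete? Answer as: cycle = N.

c1: I1 dispatched to IntU
c2: I1 operands ready | I2 dispatched to AddU
c3: I1 complete | I2 operands ready | I3 dispatched to MulU
c4: R2←I1
c5: I2 complete
c6: R4←I2
c7: I3 operands ready
c10: I3 complete
c11: R5←I3
c12: I4 dispatched to DivU
c13: I4 operands ready
c20: I4 complete
c21: R5←I4
c22: I5 dispatched to DivU
c23: I5 operands ready
c30: I5 complete
c31: R0←I5

cycle = 21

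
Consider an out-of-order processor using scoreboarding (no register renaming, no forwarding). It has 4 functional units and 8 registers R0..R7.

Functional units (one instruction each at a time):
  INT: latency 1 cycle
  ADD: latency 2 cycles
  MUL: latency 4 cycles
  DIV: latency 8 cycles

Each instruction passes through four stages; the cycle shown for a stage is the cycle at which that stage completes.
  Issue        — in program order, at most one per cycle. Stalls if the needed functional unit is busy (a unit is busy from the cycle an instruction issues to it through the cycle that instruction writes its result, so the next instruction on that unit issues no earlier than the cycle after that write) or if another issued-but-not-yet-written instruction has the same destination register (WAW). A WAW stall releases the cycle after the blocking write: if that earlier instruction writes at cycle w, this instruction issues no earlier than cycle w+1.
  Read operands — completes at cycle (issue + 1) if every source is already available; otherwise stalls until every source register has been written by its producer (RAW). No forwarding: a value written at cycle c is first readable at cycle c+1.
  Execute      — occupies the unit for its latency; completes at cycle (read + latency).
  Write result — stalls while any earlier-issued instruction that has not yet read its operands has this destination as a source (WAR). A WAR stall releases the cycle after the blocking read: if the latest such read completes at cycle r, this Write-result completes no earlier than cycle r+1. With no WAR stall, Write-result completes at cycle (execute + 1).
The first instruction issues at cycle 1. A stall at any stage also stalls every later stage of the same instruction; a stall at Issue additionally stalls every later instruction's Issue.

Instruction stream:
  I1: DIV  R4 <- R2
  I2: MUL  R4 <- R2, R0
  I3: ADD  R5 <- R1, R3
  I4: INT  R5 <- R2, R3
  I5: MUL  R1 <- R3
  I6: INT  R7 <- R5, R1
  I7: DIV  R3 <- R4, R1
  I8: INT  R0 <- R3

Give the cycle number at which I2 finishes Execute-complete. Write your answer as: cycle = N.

I1 -> (1, 2, 10, 11)
I2 -> (12, 13, 17, 18)  // WAW R4: wait I1 write@11
I3 -> (13, 14, 16, 17)
I4 -> (18, 19, 20, 21)  // WAW R5: wait I3 write@17
I5 -> (19, 20, 24, 25)
I6 -> (22, 26, 27, 28)  // struct: INT busy until I4 writes@21, RAW R1: wait I5 write@25
I7 -> (23, 26, 34, 35)  // RAW R1: wait I5 write@25
I8 -> (29, 36, 37, 38)  // struct: INT busy until I6 writes@28, RAW R3: wait I7 write@35

cycle = 17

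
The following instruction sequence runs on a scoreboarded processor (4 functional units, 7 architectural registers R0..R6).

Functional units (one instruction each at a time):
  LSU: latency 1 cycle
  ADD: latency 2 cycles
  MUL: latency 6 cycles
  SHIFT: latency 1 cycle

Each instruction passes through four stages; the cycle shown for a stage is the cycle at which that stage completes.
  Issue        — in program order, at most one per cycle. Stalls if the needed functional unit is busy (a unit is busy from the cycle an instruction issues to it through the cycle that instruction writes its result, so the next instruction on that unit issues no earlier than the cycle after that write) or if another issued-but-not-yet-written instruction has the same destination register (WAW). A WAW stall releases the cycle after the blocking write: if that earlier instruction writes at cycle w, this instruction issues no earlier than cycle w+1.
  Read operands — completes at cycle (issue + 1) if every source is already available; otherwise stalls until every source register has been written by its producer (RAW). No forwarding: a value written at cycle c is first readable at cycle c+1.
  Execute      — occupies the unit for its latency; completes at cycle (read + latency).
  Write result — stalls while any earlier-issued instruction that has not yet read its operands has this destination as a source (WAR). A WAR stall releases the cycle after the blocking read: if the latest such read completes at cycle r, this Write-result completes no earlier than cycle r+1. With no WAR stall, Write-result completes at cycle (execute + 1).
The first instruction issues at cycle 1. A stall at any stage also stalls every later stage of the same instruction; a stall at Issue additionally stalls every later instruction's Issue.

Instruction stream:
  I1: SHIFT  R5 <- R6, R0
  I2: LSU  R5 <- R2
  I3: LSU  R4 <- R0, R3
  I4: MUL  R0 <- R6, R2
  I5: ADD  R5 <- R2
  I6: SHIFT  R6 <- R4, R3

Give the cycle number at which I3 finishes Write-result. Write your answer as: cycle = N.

I1: IS=1 RO=2 EX=3 WR=4
I2: IS=5 RO=6 EX=7 WR=8  [WAW R5: wait I1 write@4]
I3: IS=9 RO=10 EX=11 WR=12  [struct: LSU busy until I2 writes@8]
I4: IS=10 RO=11 EX=17 WR=18
I5: IS=11 RO=12 EX=14 WR=15
I6: IS=12 RO=13 EX=14 WR=15

cycle = 12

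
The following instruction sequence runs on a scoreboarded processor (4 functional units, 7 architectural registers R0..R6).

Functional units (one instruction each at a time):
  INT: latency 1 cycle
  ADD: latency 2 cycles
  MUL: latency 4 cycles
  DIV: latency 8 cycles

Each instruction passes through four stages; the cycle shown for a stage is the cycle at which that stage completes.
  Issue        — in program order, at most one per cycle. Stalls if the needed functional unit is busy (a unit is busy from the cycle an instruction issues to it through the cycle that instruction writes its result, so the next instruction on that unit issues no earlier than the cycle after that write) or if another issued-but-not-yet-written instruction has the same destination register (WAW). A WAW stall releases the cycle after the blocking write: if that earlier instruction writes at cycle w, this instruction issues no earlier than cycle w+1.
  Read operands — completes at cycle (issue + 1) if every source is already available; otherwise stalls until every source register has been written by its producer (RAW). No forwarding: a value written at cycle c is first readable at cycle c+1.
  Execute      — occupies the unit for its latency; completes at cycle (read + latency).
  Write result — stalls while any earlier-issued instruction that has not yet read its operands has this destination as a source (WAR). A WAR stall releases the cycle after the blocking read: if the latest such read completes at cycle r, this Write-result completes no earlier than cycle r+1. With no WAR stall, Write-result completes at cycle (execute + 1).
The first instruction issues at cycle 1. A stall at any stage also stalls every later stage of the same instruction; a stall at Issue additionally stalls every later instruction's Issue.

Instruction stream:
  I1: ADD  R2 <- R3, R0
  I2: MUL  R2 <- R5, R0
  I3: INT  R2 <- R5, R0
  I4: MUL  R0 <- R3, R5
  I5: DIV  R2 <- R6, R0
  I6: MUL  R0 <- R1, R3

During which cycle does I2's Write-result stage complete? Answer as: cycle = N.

I1 -> (1, 2, 4, 5)
I2 -> (6, 7, 11, 12)  // WAW R2: wait I1 write@5
I3 -> (13, 14, 15, 16)  // WAW R2: wait I2 write@12
I4 -> (14, 15, 19, 20)
I5 -> (17, 21, 29, 30)  // WAW R2: wait I3 write@16, RAW R0: wait I4 write@20
I6 -> (21, 22, 26, 27)  // struct: MUL busy until I4 writes@20

cycle = 12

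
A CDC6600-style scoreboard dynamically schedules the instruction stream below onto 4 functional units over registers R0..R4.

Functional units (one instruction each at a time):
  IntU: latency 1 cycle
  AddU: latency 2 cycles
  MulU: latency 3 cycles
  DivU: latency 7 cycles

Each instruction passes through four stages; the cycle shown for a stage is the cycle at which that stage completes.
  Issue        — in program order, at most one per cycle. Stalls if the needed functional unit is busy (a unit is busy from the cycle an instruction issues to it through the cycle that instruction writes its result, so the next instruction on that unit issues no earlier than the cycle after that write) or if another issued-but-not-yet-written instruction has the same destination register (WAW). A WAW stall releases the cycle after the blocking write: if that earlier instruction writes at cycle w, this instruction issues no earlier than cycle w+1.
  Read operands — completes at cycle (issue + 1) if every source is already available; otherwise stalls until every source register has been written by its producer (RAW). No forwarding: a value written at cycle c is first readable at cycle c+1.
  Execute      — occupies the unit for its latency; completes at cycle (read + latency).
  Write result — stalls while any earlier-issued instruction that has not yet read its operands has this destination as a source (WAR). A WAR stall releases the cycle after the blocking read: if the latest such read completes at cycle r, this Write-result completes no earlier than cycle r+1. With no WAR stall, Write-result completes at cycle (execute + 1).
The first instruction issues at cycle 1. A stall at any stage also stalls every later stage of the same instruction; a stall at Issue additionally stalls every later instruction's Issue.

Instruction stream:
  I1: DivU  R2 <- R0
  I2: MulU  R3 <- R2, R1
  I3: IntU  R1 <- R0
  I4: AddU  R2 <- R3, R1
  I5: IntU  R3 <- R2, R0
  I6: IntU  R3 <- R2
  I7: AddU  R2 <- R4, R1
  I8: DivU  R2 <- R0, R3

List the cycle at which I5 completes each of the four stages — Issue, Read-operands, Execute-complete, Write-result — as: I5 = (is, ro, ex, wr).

c1: I1→DivU
c2: I1 RO | I2→MulU
c3: I3→IntU
c4: I3 RO
c5: I3 EX
c9: I1 EX
c10: I1 WR R2
c11: I2 RO | I4→AddU
c12: I3 WR R1
c14: I2 EX
c15: I2 WR R3
c16: I4 RO | I5→IntU
c18: I4 EX
c19: I4 WR R2
c20: I5 RO
c21: I5 EX
c22: I5 WR R3
c23: I6→IntU
c24: I6 RO | I7→AddU
c25: I6 EX | I7 RO
c26: I6 WR R3
c27: I7 EX
c28: I7 WR R2
c29: I8→DivU
c30: I8 RO
c37: I8 EX
c38: I8 WR R2

I5 = (16, 20, 21, 22)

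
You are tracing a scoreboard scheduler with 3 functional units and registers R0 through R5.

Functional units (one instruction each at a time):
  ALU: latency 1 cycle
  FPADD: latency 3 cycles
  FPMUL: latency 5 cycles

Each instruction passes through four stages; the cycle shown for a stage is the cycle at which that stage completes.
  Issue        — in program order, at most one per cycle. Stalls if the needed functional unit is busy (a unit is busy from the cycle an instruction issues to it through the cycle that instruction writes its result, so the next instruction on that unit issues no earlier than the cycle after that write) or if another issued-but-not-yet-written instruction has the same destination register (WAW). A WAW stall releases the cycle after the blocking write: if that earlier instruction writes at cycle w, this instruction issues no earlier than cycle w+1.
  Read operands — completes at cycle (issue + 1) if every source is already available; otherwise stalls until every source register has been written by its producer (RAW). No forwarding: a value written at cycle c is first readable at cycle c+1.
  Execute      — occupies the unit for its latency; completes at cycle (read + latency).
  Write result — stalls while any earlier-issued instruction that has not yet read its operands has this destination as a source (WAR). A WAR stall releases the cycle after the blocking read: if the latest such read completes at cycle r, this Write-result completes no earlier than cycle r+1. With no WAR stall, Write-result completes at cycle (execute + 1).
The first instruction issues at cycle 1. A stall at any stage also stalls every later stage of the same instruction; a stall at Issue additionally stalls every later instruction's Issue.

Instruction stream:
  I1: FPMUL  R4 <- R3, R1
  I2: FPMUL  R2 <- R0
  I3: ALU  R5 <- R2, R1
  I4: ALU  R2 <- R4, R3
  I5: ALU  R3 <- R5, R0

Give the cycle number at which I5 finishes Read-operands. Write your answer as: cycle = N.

t=1  I1→FPMUL
t=2  I1 RO
t=7  I1 EX
t=8  I1 WR R4
t=9  I2→FPMUL
t=10  I2 RO · I3→ALU
t=15  I2 EX
t=16  I2 WR R2
t=17  I3 RO
t=18  I3 EX
t=19  I3 WR R5
t=20  I4→ALU
t=21  I4 RO
t=22  I4 EX
t=23  I4 WR R2
t=24  I5→ALU
t=25  I5 RO
t=26  I5 EX
t=27  I5 WR R3

cycle = 25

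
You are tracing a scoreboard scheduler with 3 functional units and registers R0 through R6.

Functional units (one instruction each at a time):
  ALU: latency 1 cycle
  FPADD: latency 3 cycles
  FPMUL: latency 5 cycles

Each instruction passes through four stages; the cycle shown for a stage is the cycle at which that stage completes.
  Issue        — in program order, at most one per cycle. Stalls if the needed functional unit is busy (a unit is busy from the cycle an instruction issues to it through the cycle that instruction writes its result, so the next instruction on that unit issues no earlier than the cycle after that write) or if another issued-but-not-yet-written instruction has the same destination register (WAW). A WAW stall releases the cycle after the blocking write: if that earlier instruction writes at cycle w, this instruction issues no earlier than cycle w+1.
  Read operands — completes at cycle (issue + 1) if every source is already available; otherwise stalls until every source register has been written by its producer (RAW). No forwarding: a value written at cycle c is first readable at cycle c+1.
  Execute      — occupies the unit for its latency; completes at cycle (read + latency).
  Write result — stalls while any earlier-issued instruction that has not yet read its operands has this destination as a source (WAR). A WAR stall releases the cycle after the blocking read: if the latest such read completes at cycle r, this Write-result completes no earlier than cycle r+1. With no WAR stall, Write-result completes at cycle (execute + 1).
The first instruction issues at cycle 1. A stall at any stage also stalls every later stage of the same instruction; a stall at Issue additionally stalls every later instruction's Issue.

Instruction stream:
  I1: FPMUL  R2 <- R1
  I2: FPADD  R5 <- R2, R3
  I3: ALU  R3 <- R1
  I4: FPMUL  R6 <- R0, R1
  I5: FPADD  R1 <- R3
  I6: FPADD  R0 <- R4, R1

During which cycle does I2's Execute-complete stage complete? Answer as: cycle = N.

t=1  I1 dispatched to FPMUL
t=2  I1 operands ready; I2 dispatched to FPADD
t=3  I3 dispatched to ALU
t=4  I3 operands ready
t=5  I3 complete
t=7  I1 complete
t=8  R2←I1
t=9  I2 operands ready; I4 dispatched to FPMUL
t=10  R3←I3; I4 operands ready
t=12  I2 complete
t=13  R5←I2
t=14  I5 dispatched to FPADD
t=15  I4 complete; I5 operands ready
t=16  R6←I4
t=18  I5 complete
t=19  R1←I5
t=20  I6 dispatched to FPADD
t=21  I6 operands ready
t=24  I6 complete
t=25  R0←I6

cycle = 12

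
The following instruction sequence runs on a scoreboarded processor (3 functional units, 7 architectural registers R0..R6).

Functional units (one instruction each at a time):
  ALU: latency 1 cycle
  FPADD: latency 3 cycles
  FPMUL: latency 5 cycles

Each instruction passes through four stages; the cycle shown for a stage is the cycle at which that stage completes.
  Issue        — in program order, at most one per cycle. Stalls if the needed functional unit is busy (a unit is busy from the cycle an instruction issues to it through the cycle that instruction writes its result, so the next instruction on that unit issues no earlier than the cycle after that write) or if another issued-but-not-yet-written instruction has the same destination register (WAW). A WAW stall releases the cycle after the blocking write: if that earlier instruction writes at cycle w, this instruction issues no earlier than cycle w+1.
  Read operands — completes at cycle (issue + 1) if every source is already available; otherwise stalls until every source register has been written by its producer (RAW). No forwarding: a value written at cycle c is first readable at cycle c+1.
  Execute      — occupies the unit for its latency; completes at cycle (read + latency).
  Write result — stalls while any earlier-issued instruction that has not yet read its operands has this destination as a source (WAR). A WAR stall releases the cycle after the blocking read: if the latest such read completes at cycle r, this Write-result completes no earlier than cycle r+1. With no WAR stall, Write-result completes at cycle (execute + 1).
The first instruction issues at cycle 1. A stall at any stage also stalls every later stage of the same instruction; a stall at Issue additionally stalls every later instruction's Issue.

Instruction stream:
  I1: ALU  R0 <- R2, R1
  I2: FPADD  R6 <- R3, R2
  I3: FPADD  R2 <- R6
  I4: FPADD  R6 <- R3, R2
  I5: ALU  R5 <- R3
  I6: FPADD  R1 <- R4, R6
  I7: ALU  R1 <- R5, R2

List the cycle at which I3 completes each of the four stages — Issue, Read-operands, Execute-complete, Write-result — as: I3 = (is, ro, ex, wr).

I3 = (8, 9, 12, 13)

c1: issue I1 (ALU)
c2: I1 read-ops · issue I2 (FPADD)
c3: I1 finished on ALU · I2 read-ops
c4: I1→R0
c6: I2 finished on FPADD
c7: I2→R6
c8: issue I3 (FPADD)
c9: I3 read-ops
c12: I3 finished on FPADD
c13: I3→R2
c14: issue I4 (FPADD)
c15: I4 read-ops · issue I5 (ALU)
c16: I5 read-ops
c17: I5 finished on ALU
c18: I4 finished on FPADD · I5→R5
c19: I4→R6
c20: issue I6 (FPADD)
c21: I6 read-ops
c24: I6 finished on FPADD
c25: I6→R1
c26: issue I7 (ALU)
c27: I7 read-ops
c28: I7 finished on ALU
c29: I7→R1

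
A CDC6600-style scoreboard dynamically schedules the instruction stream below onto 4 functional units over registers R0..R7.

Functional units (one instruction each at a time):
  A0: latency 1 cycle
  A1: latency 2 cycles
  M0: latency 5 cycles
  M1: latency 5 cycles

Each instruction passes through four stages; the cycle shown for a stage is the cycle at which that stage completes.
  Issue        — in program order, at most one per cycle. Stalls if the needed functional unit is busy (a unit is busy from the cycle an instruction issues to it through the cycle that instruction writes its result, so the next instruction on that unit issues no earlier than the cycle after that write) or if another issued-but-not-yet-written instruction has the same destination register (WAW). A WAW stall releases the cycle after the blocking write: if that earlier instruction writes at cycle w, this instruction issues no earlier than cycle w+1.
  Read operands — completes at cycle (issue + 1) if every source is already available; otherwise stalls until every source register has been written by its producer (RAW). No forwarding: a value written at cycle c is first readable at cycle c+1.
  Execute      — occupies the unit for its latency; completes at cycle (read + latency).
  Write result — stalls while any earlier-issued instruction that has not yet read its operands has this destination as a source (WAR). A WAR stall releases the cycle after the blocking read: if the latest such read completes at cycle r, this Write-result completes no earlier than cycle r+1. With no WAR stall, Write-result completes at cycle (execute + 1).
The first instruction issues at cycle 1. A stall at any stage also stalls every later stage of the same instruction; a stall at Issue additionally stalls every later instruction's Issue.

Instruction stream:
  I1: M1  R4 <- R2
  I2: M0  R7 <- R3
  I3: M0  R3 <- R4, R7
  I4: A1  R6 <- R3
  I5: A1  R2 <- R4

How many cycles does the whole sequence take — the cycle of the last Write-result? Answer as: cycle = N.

c1: I1 issues→M1
c2: I1 reads | I2 issues→M0
c3: I2 reads
c7: I1 exec-done
c8: I1 writes R4 | I2 exec-done
c9: I2 writes R7
c10: I3 issues→M0
c11: I3 reads | I4 issues→A1
c16: I3 exec-done
c17: I3 writes R3
c18: I4 reads
c20: I4 exec-done
c21: I4 writes R6
c22: I5 issues→A1
c23: I5 reads
c25: I5 exec-done
c26: I5 writes R2

cycle = 26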